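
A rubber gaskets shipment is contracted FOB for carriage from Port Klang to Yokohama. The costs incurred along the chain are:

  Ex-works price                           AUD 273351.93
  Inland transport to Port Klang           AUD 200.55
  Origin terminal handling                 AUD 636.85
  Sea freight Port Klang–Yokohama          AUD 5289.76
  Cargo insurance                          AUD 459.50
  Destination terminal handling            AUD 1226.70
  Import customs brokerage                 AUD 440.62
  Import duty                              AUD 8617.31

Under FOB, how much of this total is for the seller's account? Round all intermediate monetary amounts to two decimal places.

FOB: the seller bears costs until goods are on board at the origin port; the buyer bears freight, insurance and all costs thereafter.
Seller's account: goods 273351.93 + inland to port 200.55 + origin terminal 636.85 = 274189.33
Buyer's account: freight 5289.76 + insurance 459.50 + destination terminal 1226.70 + brokerage 440.62 + duty 8617.31 = 16033.89

Seller's account: AUD 274189.33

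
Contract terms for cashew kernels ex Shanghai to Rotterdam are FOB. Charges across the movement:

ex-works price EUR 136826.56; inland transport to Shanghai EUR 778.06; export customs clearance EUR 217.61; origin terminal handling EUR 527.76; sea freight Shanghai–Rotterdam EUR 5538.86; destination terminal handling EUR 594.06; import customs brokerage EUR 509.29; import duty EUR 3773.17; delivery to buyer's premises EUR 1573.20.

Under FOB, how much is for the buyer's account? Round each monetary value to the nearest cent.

FOB: the seller bears costs until goods are on board at the origin port; the buyer bears freight, insurance and all costs thereafter.
Seller's account: goods 136826.56 + inland to port 778.06 + export clearance 217.61 + origin terminal 527.76 = 138349.99
Buyer's account: freight 5538.86 + destination terminal 594.06 + brokerage 509.29 + duty 3773.17 + delivery 1573.20 = 11988.58

Buyer's account: EUR 11988.58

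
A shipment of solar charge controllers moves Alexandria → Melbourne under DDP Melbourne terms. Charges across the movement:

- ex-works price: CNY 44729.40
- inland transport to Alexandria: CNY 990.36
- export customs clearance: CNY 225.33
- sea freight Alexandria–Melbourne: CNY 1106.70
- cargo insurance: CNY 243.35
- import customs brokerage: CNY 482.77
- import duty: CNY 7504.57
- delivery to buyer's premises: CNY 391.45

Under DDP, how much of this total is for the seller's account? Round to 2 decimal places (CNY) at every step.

DDP: the seller bears all costs including import duty.
Seller's account: goods 44729.40 + inland to port 990.36 + export clearance 225.33 + freight 1106.70 + insurance 243.35 + brokerage 482.77 + duty 7504.57 + delivery 391.45 = 55673.93
Buyer's account: 0.00

Seller's account: CNY 55673.93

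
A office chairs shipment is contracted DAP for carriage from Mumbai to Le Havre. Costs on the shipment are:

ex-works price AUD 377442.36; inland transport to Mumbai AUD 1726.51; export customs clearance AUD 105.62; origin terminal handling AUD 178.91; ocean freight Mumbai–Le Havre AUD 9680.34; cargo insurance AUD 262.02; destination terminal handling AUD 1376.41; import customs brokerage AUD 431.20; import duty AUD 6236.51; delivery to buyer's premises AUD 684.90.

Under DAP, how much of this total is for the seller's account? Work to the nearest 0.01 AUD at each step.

DAP: the seller bears all costs to the named destination except import duty and clearance.
Seller's account: goods 377442.36 + inland to port 1726.51 + export clearance 105.62 + origin terminal 178.91 + freight 9680.34 + insurance 262.02 + destination terminal 1376.41 + delivery 684.90 = 391457.07
Buyer's account: brokerage 431.20 + duty 6236.51 = 6667.71

Seller's account: AUD 391457.07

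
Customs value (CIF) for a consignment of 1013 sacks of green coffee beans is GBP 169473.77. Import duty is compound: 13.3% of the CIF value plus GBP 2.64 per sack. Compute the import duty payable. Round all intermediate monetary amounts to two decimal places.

Import duty: GBP 25214.33

Ad valorem component: 169473.77 × 13.3% = 22540.01
Specific component: 1013 × 2.64 = 2674.32
Import duty = 22540.01 + 2674.32 = 25214.33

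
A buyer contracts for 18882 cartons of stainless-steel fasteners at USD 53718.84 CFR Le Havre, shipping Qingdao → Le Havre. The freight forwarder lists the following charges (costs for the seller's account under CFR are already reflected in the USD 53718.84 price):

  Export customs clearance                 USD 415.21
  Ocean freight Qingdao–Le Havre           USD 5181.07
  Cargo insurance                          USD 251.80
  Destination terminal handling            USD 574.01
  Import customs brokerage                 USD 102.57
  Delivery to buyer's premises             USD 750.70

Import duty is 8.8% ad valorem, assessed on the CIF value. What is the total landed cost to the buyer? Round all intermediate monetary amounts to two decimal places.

Total landed cost: USD 60147.34

CFR: the seller pays costs through ocean freight to the destination port, but not insurance.
Already in the invoice (seller's account under CFR): export clearance, freight — exclude.
CIF value = CFR price + insurance = 53718.84 + 251.80 = 53970.64
Import duty = 53970.64 × 8.8% = 4749.42
Buyer bears: insurance 251.80 + destination terminal 574.01 + brokerage 102.57 + delivery 750.70 + duty 4749.42 = 6428.50
Landed cost = invoice 53718.84 + 6428.50 = 60147.34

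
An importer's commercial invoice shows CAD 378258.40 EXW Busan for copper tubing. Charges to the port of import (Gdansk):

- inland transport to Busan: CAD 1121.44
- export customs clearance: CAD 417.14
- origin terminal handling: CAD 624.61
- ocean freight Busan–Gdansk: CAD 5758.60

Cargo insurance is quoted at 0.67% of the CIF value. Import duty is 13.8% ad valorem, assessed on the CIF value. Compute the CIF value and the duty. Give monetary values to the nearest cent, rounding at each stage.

CIF value: CAD 388785.05; import duty: CAD 53652.34

Let C be the CIF value. C = EXW price + pre-shipment costs + freight + 0.67% × C
C − 0.67% × C = 378258.40 + 1121.44 + 417.14 + 624.61 + 5758.60
0.9933 × C = 386180.19
C = 386180.19 / 0.9933 = 388785.05
Insurance premium = 0.67% × 388785.05 = 2604.86
Import duty = 388785.05 × 13.8% = 53652.34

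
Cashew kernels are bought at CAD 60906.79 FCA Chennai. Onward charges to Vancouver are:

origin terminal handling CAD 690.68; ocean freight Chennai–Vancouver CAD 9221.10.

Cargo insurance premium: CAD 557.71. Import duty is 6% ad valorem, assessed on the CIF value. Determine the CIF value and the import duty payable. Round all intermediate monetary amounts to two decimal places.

CIF = FCA price + pre-shipment costs + freight + insurance
CIF = 60906.79 + 690.68 + 9221.10 + 557.71 = 71376.28
Import duty = 71376.28 × 6% = 4282.58

CIF value: CAD 71376.28; import duty: CAD 4282.58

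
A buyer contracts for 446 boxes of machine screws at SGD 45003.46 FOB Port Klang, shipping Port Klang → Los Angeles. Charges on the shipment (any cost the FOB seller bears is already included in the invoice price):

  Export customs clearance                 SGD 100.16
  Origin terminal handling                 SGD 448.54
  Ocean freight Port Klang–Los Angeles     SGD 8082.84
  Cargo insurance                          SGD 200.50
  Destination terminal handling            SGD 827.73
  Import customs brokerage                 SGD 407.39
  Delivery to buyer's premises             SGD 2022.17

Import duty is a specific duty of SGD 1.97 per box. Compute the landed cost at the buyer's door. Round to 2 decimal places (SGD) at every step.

Total landed cost: SGD 57422.71

FOB: the seller bears costs until goods are on board at the origin port; the buyer bears freight, insurance and all costs thereafter.
Already in the invoice (seller's account under FOB): export clearance, origin terminal — exclude.
CIF value = FOB price + freight + insurance = 45003.46 + 8082.84 + 200.50 = 53286.80
Import duty = 446 × 1.97 = 878.62
Buyer bears: freight 8082.84 + insurance 200.50 + destination terminal 827.73 + brokerage 407.39 + delivery 2022.17 + duty 878.62 = 12419.25
Landed cost = invoice 45003.46 + 12419.25 = 57422.71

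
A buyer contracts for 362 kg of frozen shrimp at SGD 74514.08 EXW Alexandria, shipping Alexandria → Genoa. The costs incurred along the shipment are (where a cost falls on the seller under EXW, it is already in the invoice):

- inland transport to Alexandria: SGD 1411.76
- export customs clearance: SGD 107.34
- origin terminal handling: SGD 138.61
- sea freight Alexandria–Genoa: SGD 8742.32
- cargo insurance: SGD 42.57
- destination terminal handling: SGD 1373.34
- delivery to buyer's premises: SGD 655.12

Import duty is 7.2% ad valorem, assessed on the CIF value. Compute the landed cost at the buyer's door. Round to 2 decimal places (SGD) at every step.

EXW: the seller makes goods available at their premises; the buyer bears all onward costs.
CIF value = EXW price + inland to port + export clearance + origin terminal + freight + insurance = 74514.08 + 1411.76 + 107.34 + 138.61 + 8742.32 + 42.57 = 84956.68
Import duty = 84956.68 × 7.2% = 6116.88
Buyer bears: inland to port 1411.76 + export clearance 107.34 + origin terminal 138.61 + freight 8742.32 + insurance 42.57 + destination terminal 1373.34 + delivery 655.12 + duty 6116.88 = 18587.94
Landed cost = invoice 74514.08 + 18587.94 = 93102.02

Total landed cost: SGD 93102.02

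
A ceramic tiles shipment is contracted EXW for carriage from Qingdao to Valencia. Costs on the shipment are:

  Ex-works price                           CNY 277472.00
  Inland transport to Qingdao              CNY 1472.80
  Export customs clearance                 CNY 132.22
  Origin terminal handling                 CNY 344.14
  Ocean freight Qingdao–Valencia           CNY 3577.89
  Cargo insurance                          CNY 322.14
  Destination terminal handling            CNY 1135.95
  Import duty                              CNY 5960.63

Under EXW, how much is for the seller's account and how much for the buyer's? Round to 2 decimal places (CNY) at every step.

Seller: CNY 277472.00; buyer: CNY 12945.77

EXW: the seller makes goods available at their premises; the buyer bears all onward costs.
Seller's account: goods 277472.00 = 277472.00
Buyer's account: inland to port 1472.80 + export clearance 132.22 + origin terminal 344.14 + freight 3577.89 + insurance 322.14 + destination terminal 1135.95 + duty 5960.63 = 12945.77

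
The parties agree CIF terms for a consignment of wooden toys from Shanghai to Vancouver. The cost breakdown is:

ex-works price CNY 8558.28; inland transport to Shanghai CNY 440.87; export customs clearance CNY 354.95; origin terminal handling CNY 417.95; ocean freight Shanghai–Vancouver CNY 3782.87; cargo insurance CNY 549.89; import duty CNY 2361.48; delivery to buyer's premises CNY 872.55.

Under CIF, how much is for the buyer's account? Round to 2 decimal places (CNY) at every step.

Buyer's account: CNY 3234.03

CIF: the seller pays costs through ocean freight and marine insurance to the destination port.
Seller's account: goods 8558.28 + inland to port 440.87 + export clearance 354.95 + origin terminal 417.95 + freight 3782.87 + insurance 549.89 = 14104.81
Buyer's account: duty 2361.48 + delivery 872.55 = 3234.03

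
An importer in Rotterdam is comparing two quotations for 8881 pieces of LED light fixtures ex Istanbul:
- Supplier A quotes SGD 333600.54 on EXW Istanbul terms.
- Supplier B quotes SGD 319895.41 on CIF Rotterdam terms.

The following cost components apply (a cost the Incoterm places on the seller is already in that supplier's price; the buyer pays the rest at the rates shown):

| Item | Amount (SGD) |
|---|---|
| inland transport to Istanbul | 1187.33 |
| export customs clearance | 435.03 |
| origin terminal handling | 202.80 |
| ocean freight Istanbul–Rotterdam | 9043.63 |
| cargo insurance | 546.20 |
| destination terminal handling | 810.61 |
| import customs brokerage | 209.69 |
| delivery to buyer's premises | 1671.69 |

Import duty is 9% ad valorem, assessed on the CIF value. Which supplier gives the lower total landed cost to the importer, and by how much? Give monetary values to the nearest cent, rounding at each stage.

Supplier B is cheaper by SGD 27380.93

Supplier A (EXW):
CIF value = EXW price + inland to port + export clearance + origin terminal + freight + insurance = 333600.54 + 1187.33 + 435.03 + 202.80 + 9043.63 + 546.20 = 345015.53
Import duty = 345015.53 × 9% = 31051.40
Buyer bears (A): 1187.33 + 435.03 + 202.80 + 9043.63 + 546.20 + 810.61 + 209.69 + 1671.69 = 14106.98
Landed cost (A) = invoice 333600.54 + 14106.98 + duty 31051.40 = 378758.92
Supplier B (CIF):
The CIF price already equals the CIF value: 319895.41
Import duty = 319895.41 × 9% = 28790.59
Buyer bears (B): 810.61 + 209.69 + 1671.69 = 2691.99
Landed cost (B) = invoice 319895.41 + 2691.99 + duty 28790.59 = 351377.99
Difference = |378758.92 − 351377.99| = 27380.93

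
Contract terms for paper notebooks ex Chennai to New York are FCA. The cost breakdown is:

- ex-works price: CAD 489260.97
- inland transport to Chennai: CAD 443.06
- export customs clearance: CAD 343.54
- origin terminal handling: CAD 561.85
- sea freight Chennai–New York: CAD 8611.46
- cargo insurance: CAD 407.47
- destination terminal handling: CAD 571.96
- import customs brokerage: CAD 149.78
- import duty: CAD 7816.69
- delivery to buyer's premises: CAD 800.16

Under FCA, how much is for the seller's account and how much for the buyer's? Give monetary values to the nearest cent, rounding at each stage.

FCA: the seller delivers export-cleared goods to the carrier; the buyer bears costs from that point.
Seller's account: goods 489260.97 + inland to port 443.06 + export clearance 343.54 = 490047.57
Buyer's account: origin terminal 561.85 + freight 8611.46 + insurance 407.47 + destination terminal 571.96 + brokerage 149.78 + duty 7816.69 + delivery 800.16 = 18919.37

Seller: CAD 490047.57; buyer: CAD 18919.37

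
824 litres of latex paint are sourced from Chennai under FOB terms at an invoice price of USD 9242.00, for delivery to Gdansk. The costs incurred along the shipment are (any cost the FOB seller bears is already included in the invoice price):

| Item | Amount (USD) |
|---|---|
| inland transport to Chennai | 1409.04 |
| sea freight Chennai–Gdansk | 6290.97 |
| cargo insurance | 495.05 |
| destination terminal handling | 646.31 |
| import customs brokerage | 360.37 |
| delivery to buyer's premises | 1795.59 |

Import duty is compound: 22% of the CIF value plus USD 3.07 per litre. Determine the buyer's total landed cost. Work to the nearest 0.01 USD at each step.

FOB: the seller bears costs until goods are on board at the origin port; the buyer bears freight, insurance and all costs thereafter.
Already in the invoice (seller's account under FOB): inland to port — exclude.
CIF value = FOB price + freight + insurance = 9242.00 + 6290.97 + 495.05 = 16028.02
Ad valorem component: 16028.02 × 22% = 3526.16
Specific component: 824 × 3.07 = 2529.68
Import duty = 3526.16 + 2529.68 = 6055.84
Buyer bears: freight 6290.97 + insurance 495.05 + destination terminal 646.31 + brokerage 360.37 + delivery 1795.59 + duty 6055.84 = 15644.13
Landed cost = invoice 9242.00 + 15644.13 = 24886.13

Total landed cost: USD 24886.13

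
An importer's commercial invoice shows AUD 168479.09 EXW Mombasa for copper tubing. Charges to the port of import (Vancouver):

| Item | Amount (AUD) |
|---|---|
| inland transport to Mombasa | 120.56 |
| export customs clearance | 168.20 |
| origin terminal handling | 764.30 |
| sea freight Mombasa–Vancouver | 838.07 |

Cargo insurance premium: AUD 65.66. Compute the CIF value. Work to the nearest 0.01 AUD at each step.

CIF = EXW price + pre-shipment costs + freight + insurance
CIF = 168479.09 + 120.56 + 168.20 + 764.30 + 838.07 + 65.66 = 170435.88

CIF value: AUD 170435.88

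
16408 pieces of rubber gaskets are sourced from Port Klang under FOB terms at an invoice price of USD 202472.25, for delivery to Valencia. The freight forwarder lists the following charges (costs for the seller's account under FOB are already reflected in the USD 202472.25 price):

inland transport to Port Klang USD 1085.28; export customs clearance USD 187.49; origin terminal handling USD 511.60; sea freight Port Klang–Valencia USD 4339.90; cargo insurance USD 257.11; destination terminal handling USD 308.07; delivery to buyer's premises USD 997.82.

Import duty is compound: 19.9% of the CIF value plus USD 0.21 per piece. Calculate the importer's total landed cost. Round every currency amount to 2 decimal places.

Total landed cost: USD 253027.61

FOB: the seller bears costs until goods are on board at the origin port; the buyer bears freight, insurance and all costs thereafter.
Already in the invoice (seller's account under FOB): inland to port, export clearance, origin terminal — exclude.
CIF value = FOB price + freight + insurance = 202472.25 + 4339.90 + 257.11 = 207069.26
Ad valorem component: 207069.26 × 19.9% = 41206.78
Specific component: 16408 × 0.21 = 3445.68
Import duty = 41206.78 + 3445.68 = 44652.46
Buyer bears: freight 4339.90 + insurance 257.11 + destination terminal 308.07 + delivery 997.82 + duty 44652.46 = 50555.36
Landed cost = invoice 202472.25 + 50555.36 = 253027.61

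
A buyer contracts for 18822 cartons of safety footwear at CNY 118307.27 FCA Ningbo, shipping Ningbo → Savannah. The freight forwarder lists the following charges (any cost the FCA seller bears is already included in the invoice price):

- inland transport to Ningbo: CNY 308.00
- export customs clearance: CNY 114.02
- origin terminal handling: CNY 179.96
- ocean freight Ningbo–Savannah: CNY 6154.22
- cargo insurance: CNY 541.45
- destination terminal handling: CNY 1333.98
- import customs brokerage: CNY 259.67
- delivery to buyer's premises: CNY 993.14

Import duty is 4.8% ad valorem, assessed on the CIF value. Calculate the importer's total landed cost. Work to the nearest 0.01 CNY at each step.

FCA: the seller delivers export-cleared goods to the carrier; the buyer bears costs from that point.
Already in the invoice (seller's account under FCA): inland to port, export clearance — exclude.
CIF value = FCA price + origin terminal + freight + insurance = 118307.27 + 179.96 + 6154.22 + 541.45 = 125182.90
Import duty = 125182.90 × 4.8% = 6008.78
Buyer bears: origin terminal 179.96 + freight 6154.22 + insurance 541.45 + destination terminal 1333.98 + brokerage 259.67 + delivery 993.14 + duty 6008.78 = 15471.20
Landed cost = invoice 118307.27 + 15471.20 = 133778.47

Total landed cost: CNY 133778.47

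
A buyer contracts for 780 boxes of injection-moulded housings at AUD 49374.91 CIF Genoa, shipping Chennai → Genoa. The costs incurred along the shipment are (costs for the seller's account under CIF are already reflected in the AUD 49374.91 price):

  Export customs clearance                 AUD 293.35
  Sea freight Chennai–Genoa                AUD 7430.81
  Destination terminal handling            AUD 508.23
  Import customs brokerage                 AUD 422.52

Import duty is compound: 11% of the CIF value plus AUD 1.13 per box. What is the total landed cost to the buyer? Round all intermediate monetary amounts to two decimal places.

Total landed cost: AUD 56618.30

CIF: the seller pays costs through ocean freight and marine insurance to the destination port.
Already in the invoice (seller's account under CIF): export clearance, freight — exclude.
The CIF price already equals the CIF value: 49374.91
Ad valorem component: 49374.91 × 11% = 5431.24
Specific component: 780 × 1.13 = 881.40
Import duty = 5431.24 + 881.40 = 6312.64
Buyer bears: destination terminal 508.23 + brokerage 422.52 + duty 6312.64 = 7243.39
Landed cost = invoice 49374.91 + 7243.39 = 56618.30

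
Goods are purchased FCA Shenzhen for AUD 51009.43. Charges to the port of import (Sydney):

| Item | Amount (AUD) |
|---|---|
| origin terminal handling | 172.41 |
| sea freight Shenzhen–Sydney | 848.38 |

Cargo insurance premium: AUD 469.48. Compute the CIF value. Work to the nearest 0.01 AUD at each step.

CIF = FCA price + pre-shipment costs + freight + insurance
CIF = 51009.43 + 172.41 + 848.38 + 469.48 = 52499.70

CIF value: AUD 52499.70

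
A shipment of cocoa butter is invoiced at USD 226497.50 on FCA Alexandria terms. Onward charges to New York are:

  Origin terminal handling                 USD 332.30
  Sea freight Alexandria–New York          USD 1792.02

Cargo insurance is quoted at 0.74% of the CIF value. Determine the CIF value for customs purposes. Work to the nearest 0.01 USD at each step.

CIF value: USD 230326.23

Let C be the CIF value. C = FCA price + pre-shipment costs + freight + 0.74% × C
C − 0.74% × C = 226497.50 + 332.30 + 1792.02
0.9926 × C = 228621.82
C = 228621.82 / 0.9926 = 230326.23
Insurance premium = 0.74% × 230326.23 = 1704.41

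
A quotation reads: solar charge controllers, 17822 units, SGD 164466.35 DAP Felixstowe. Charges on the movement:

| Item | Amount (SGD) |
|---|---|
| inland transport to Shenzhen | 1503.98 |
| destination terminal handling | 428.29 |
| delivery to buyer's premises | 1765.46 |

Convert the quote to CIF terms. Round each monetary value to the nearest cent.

Not relevant to the conversion: inland to port — on the seller under both DAP and CIF; already in the DAP price and stays in the CIF price.
From DAP to CIF, the seller no longer bears: destination terminal, delivery.
CIF price = 164466.35 − 428.29 − 1765.46 = 162272.60

CIF price: SGD 162272.60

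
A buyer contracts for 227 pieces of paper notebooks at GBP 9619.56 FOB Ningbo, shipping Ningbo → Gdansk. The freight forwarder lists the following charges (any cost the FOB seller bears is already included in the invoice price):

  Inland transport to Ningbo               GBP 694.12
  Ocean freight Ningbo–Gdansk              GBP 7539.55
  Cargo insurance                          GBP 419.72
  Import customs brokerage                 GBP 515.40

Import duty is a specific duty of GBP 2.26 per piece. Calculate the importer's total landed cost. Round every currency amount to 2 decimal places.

FOB: the seller bears costs until goods are on board at the origin port; the buyer bears freight, insurance and all costs thereafter.
Already in the invoice (seller's account under FOB): inland to port — exclude.
CIF value = FOB price + freight + insurance = 9619.56 + 7539.55 + 419.72 = 17578.83
Import duty = 227 × 2.26 = 513.02
Buyer bears: freight 7539.55 + insurance 419.72 + brokerage 515.40 + duty 513.02 = 8987.69
Landed cost = invoice 9619.56 + 8987.69 = 18607.25

Total landed cost: GBP 18607.25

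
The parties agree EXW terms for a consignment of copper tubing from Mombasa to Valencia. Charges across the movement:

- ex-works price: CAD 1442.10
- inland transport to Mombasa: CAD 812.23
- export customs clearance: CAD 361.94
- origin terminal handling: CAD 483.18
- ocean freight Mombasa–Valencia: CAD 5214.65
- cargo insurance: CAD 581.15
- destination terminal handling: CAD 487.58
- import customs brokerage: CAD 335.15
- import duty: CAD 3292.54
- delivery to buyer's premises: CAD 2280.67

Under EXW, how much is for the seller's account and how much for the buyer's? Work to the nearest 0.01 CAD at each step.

EXW: the seller makes goods available at their premises; the buyer bears all onward costs.
Seller's account: goods 1442.10 = 1442.10
Buyer's account: inland to port 812.23 + export clearance 361.94 + origin terminal 483.18 + freight 5214.65 + insurance 581.15 + destination terminal 487.58 + brokerage 335.15 + duty 3292.54 + delivery 2280.67 = 13849.09

Seller: CAD 1442.10; buyer: CAD 13849.09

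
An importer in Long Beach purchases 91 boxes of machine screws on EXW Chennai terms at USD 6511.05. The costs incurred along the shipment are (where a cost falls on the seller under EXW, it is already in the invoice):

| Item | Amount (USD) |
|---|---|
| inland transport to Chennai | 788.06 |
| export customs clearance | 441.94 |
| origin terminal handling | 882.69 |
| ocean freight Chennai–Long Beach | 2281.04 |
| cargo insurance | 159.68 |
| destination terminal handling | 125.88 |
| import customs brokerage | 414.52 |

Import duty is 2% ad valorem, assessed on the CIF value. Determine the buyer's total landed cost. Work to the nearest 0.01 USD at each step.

EXW: the seller makes goods available at their premises; the buyer bears all onward costs.
CIF value = EXW price + inland to port + export clearance + origin terminal + freight + insurance = 6511.05 + 788.06 + 441.94 + 882.69 + 2281.04 + 159.68 = 11064.46
Import duty = 11064.46 × 2% = 221.29
Buyer bears: inland to port 788.06 + export clearance 441.94 + origin terminal 882.69 + freight 2281.04 + insurance 159.68 + destination terminal 125.88 + brokerage 414.52 + duty 221.29 = 5315.10
Landed cost = invoice 6511.05 + 5315.10 = 11826.15

Total landed cost: USD 11826.15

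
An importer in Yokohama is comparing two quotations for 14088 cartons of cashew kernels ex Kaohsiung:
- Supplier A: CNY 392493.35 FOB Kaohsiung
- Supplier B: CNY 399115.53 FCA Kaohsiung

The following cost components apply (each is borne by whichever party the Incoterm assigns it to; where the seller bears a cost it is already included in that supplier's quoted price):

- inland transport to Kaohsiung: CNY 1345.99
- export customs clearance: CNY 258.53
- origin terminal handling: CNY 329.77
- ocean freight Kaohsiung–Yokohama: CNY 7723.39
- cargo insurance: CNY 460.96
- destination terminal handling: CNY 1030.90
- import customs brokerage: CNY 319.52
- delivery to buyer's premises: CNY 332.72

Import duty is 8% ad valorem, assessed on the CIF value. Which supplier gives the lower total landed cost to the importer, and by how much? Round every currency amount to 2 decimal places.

Supplier A (FOB):
CIF value = FOB price + freight + insurance = 392493.35 + 7723.39 + 460.96 = 400677.70
Import duty = 400677.70 × 8% = 32054.22
Buyer bears (A): 7723.39 + 460.96 + 1030.90 + 319.52 + 332.72 = 9867.49
Landed cost (A) = invoice 392493.35 + 9867.49 + duty 32054.22 = 434415.06
Supplier B (FCA):
CIF value = FCA price + origin terminal + freight + insurance = 399115.53 + 329.77 + 7723.39 + 460.96 = 407629.65
Import duty = 407629.65 × 8% = 32610.37
Buyer bears (B): 329.77 + 7723.39 + 460.96 + 1030.90 + 319.52 + 332.72 = 10197.26
Landed cost (B) = invoice 399115.53 + 10197.26 + duty 32610.37 = 441923.16
Difference = |434415.06 − 441923.16| = 7508.10

Supplier A is cheaper by CNY 7508.10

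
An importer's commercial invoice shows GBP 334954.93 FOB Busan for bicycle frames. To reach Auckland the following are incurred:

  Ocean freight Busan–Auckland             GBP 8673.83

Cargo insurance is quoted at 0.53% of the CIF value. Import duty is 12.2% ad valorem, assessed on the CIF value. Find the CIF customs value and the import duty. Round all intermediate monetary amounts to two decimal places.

Let C be the CIF value. C = FOB price + freight + 0.53% × C
C − 0.53% × C = 334954.93 + 8673.83
0.9947 × C = 343628.76
C = 343628.76 / 0.9947 = 345459.70
Insurance premium = 0.53% × 345459.70 = 1830.94
Import duty = 345459.70 × 12.2% = 42146.08

CIF value: GBP 345459.70; import duty: GBP 42146.08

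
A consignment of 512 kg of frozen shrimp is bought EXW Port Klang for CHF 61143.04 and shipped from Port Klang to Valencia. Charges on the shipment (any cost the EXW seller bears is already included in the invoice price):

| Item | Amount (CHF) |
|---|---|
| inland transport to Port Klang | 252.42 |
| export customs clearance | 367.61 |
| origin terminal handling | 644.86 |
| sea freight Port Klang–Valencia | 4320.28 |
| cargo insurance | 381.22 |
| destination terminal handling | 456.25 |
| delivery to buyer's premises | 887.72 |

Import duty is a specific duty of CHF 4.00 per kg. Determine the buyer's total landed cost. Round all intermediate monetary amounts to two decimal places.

EXW: the seller makes goods available at their premises; the buyer bears all onward costs.
CIF value = EXW price + inland to port + export clearance + origin terminal + freight + insurance = 61143.04 + 252.42 + 367.61 + 644.86 + 4320.28 + 381.22 = 67109.43
Import duty = 512 × 4.00 = 2048.00
Buyer bears: inland to port 252.42 + export clearance 367.61 + origin terminal 644.86 + freight 4320.28 + insurance 381.22 + destination terminal 456.25 + delivery 887.72 + duty 2048.00 = 9358.36
Landed cost = invoice 61143.04 + 9358.36 = 70501.40

Total landed cost: CHF 70501.40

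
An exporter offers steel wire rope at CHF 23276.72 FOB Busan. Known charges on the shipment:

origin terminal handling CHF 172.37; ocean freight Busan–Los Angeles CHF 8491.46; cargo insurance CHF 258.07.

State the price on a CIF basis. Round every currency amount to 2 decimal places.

CIF price: CHF 32026.25

Not relevant to the conversion: origin terminal — on the seller under both FOB and CIF; already in the FOB price and stays in the CIF price.
From FOB to CIF, the seller additionally bears: freight, insurance.
CIF price = 23276.72 + 8491.46 + 258.07 = 32026.25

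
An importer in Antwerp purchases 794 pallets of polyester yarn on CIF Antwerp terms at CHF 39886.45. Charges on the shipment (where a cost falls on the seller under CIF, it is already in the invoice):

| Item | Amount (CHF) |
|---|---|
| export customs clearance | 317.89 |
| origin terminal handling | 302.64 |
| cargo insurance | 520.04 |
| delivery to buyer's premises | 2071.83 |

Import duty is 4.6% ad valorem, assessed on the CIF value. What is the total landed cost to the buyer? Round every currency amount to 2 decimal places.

CIF: the seller pays costs through ocean freight and marine insurance to the destination port.
Already in the invoice (seller's account under CIF): export clearance, origin terminal, insurance — exclude.
The CIF price already equals the CIF value: 39886.45
Import duty = 39886.45 × 4.6% = 1834.78
Buyer bears: delivery 2071.83 + duty 1834.78 = 3906.61
Landed cost = invoice 39886.45 + 3906.61 = 43793.06

Total landed cost: CHF 43793.06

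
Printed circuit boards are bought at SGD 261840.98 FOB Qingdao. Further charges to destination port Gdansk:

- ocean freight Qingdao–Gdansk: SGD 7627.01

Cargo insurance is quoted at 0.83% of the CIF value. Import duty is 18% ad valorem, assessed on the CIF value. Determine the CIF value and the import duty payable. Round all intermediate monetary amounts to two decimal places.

CIF value: SGD 271723.29; import duty: SGD 48910.19

Let C be the CIF value. C = FOB price + freight + 0.83% × C
C − 0.83% × C = 261840.98 + 7627.01
0.9917 × C = 269467.99
C = 269467.99 / 0.9917 = 271723.29
Insurance premium = 0.83% × 271723.29 = 2255.30
Import duty = 271723.29 × 18% = 48910.19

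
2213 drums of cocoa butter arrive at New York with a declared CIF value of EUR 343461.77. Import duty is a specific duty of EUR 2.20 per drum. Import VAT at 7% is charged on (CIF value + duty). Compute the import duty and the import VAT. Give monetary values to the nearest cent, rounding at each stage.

Import duty = 2213 × 2.20 = 4868.60
VAT base = CIF + duty = 343461.77 + 4868.60 = 348330.37
Import VAT = 348330.37 × 7% = 24383.13

Import duty: EUR 4868.60; import VAT: EUR 24383.13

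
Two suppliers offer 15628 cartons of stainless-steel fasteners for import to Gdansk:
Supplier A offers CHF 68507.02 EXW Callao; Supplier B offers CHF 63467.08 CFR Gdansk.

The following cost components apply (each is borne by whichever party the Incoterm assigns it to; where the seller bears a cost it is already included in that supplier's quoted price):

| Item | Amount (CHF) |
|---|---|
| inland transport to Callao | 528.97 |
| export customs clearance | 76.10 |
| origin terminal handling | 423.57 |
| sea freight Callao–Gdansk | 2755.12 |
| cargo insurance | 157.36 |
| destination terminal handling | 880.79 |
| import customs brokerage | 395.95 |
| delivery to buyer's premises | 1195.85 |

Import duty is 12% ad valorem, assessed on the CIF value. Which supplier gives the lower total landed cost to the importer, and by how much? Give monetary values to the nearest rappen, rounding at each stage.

Supplier A (EXW):
CIF value = EXW price + inland to port + export clearance + origin terminal + freight + insurance = 68507.02 + 528.97 + 76.10 + 423.57 + 2755.12 + 157.36 = 72448.14
Import duty = 72448.14 × 12% = 8693.78
Buyer bears (A): 528.97 + 76.10 + 423.57 + 2755.12 + 157.36 + 880.79 + 395.95 + 1195.85 = 6413.71
Landed cost (A) = invoice 68507.02 + 6413.71 + duty 8693.78 = 83614.51
Supplier B (CFR):
CIF value = CFR price + insurance = 63467.08 + 157.36 = 63624.44
Import duty = 63624.44 × 12% = 7634.93
Buyer bears (B): 157.36 + 880.79 + 395.95 + 1195.85 = 2629.95
Landed cost (B) = invoice 63467.08 + 2629.95 + duty 7634.93 = 73731.96
Difference = |83614.51 − 73731.96| = 9882.55

Supplier B is cheaper by CHF 9882.55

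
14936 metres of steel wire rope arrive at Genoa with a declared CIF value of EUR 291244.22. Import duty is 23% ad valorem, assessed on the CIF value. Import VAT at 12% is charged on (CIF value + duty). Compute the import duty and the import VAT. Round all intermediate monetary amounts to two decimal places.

Import duty: EUR 66986.17; import VAT: EUR 42987.65

Import duty = 291244.22 × 23% = 66986.17
VAT base = CIF + duty = 291244.22 + 66986.17 = 358230.39
Import VAT = 358230.39 × 12% = 42987.65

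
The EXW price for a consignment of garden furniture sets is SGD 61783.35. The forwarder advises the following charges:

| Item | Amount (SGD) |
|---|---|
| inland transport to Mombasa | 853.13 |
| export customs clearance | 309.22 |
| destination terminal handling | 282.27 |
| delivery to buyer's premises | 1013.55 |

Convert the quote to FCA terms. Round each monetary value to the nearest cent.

FCA price: SGD 62945.70

Not relevant to the conversion: delivery, destination terminal — on the buyer under both terms; not part of either seller's price.
From EXW to FCA, the seller additionally bears: inland to port, export clearance.
FCA price = 61783.35 + 853.13 + 309.22 = 62945.70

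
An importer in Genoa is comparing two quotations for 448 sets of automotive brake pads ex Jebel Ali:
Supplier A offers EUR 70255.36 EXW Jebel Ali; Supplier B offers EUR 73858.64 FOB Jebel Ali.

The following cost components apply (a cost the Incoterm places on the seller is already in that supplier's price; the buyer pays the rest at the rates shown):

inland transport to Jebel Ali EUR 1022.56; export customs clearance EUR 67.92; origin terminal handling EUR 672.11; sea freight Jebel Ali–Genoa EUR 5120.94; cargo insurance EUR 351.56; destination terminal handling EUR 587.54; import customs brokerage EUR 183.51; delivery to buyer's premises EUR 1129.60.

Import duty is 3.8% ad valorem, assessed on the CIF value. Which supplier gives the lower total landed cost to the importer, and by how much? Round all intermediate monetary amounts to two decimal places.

Supplier A is cheaper by EUR 1910.63

Supplier A (EXW):
CIF value = EXW price + inland to port + export clearance + origin terminal + freight + insurance = 70255.36 + 1022.56 + 67.92 + 672.11 + 5120.94 + 351.56 = 77490.45
Import duty = 77490.45 × 3.8% = 2944.64
Buyer bears (A): 1022.56 + 67.92 + 672.11 + 5120.94 + 351.56 + 587.54 + 183.51 + 1129.60 = 9135.74
Landed cost (A) = invoice 70255.36 + 9135.74 + duty 2944.64 = 82335.74
Supplier B (FOB):
CIF value = FOB price + freight + insurance = 73858.64 + 5120.94 + 351.56 = 79331.14
Import duty = 79331.14 × 3.8% = 3014.58
Buyer bears (B): 5120.94 + 351.56 + 587.54 + 183.51 + 1129.60 = 7373.15
Landed cost (B) = invoice 73858.64 + 7373.15 + duty 3014.58 = 84246.37
Difference = |82335.74 − 84246.37| = 1910.63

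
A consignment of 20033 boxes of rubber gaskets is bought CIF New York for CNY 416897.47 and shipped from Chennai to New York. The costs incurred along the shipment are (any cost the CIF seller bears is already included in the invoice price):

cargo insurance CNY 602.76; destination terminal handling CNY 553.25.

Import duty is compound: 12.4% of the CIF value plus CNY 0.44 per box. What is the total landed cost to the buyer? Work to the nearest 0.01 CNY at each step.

CIF: the seller pays costs through ocean freight and marine insurance to the destination port.
Already in the invoice (seller's account under CIF): insurance — exclude.
The CIF price already equals the CIF value: 416897.47
Ad valorem component: 416897.47 × 12.4% = 51695.29
Specific component: 20033 × 0.44 = 8814.52
Import duty = 51695.29 + 8814.52 = 60509.81
Buyer bears: destination terminal 553.25 + duty 60509.81 = 61063.06
Landed cost = invoice 416897.47 + 61063.06 = 477960.53

Total landed cost: CNY 477960.53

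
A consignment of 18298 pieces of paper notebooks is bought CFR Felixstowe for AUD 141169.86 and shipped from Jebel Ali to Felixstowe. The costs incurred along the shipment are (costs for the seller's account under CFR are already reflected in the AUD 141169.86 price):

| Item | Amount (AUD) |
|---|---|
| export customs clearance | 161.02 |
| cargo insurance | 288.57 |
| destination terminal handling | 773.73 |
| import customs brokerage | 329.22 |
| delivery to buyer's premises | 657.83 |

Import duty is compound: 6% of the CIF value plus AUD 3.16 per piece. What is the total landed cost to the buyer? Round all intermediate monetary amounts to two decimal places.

Total landed cost: AUD 209528.40

CFR: the seller pays costs through ocean freight to the destination port, but not insurance.
Already in the invoice (seller's account under CFR): export clearance — exclude.
CIF value = CFR price + insurance = 141169.86 + 288.57 = 141458.43
Ad valorem component: 141458.43 × 6% = 8487.51
Specific component: 18298 × 3.16 = 57821.68
Import duty = 8487.51 + 57821.68 = 66309.19
Buyer bears: insurance 288.57 + destination terminal 773.73 + brokerage 329.22 + delivery 657.83 + duty 66309.19 = 68358.54
Landed cost = invoice 141169.86 + 68358.54 = 209528.40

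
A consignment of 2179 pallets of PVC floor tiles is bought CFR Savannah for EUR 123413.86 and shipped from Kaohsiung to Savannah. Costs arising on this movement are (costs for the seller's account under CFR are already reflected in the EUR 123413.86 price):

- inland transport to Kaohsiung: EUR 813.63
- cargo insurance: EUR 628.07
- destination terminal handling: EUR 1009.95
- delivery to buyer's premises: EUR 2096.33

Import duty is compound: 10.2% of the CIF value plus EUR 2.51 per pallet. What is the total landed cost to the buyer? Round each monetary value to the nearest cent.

Total landed cost: EUR 145269.78

CFR: the seller pays costs through ocean freight to the destination port, but not insurance.
Already in the invoice (seller's account under CFR): inland to port — exclude.
CIF value = CFR price + insurance = 123413.86 + 628.07 = 124041.93
Ad valorem component: 124041.93 × 10.2% = 12652.28
Specific component: 2179 × 2.51 = 5469.29
Import duty = 12652.28 + 5469.29 = 18121.57
Buyer bears: insurance 628.07 + destination terminal 1009.95 + delivery 2096.33 + duty 18121.57 = 21855.92
Landed cost = invoice 123413.86 + 21855.92 = 145269.78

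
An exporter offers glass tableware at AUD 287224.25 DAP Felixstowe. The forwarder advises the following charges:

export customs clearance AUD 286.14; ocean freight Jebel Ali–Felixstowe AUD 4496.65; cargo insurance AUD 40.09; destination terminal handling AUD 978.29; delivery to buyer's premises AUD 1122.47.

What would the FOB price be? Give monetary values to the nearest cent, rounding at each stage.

FOB price: AUD 280586.75

Not relevant to the conversion: export clearance — on the seller under both DAP and FOB; already in the DAP price and stays in the FOB price.
From DAP to FOB, the seller no longer bears: freight, insurance, destination terminal, delivery.
FOB price = 287224.25 − 4496.65 − 40.09 − 978.29 − 1122.47 = 280586.75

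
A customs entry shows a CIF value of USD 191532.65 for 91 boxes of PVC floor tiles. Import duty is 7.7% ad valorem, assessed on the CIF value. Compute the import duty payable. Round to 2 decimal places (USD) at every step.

Import duty = 191532.65 × 7.7% = 14748.01

Import duty: USD 14748.01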